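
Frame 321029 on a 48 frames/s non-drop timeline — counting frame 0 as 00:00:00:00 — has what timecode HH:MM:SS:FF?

321029 ÷ 48 = 6688 full seconds, remainder 5 frames.
6688 s = 1 h 51 min 28 s.
Timecode: 01:51:28:05.

01:51:28:05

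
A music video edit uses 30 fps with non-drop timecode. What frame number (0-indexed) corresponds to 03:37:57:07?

392317

Total seconds to the label: (3 × 3600 + 37 × 60 + 57) = 13077.
Frame index = 13077 × 30 + 7 = 392317.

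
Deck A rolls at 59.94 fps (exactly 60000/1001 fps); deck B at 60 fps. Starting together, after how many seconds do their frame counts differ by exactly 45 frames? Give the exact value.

750.75 seconds

The gap grows by |60 − 60000/1001| = 60/1001 frames per second.
Time for a 45-frame gap: 45 ÷ (60/1001) = 750.75 s.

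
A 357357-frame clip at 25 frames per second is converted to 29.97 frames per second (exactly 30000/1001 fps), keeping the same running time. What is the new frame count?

Target frames = source frames × (target rate / source rate) = 357357 × (30000/1001)/(25) = 357357 × 1200/1001 = 428400.

428400 frames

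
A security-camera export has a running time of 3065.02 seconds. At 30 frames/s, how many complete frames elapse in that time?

Frames = 3065.02 × 30 = 459753/5 ≈ 91950.6000.
Complete frames: 91950.

91950 frames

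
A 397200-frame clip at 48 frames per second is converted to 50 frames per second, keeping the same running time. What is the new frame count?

Target frames = source frames × (target rate / source rate) = 397200 × (50)/(48) = 397200 × 25/24 = 413750.

413750 frames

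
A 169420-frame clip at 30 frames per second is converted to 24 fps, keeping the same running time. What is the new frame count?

135536 frames

Target frames = source frames × (target rate / source rate) = 169420 × (24)/(30) = 169420 × 4/5 = 135536.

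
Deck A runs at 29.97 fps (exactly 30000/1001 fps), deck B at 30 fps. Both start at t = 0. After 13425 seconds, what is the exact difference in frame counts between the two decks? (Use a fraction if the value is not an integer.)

A emits 30000/1001 × 13425 = 402750000/1001 frames; B emits 30 × 13425 = 402750.
Difference = 402750/1001 frames (≈ 402.3477); B is ahead of A.

402750/1001 frames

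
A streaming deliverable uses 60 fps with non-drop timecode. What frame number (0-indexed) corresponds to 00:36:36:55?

131815

Total seconds to the label: (0 × 3600 + 36 × 60 + 36) = 2196.
Frame index = 2196 × 60 + 55 = 131815.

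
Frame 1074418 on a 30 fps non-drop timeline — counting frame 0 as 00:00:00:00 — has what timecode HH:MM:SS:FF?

1074418 ÷ 30 = 35813 full seconds, remainder 28 frames.
35813 s = 9 h 56 min 53 s.
Timecode: 09:56:53:28.

09:56:53:28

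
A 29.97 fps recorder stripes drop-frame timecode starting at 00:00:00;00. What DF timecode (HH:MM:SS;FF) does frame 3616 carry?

00:02:00;20

Ten DF minutes hold 17982 frames, so frame 3616 lies in block 0 (frames 0–17981) with 3616 frames into that block.
The block's first minute is 1800 frames and the rest 1798 each; 3616 frames reaches minute 2, so 0 × 18 + 2 × 2 = 4 labels have been skipped so far.
Adding those back, label number 3616 + 4 = 3620 at 30 labels/s is 120 s + 20 f = 0 h 2 min 0 s frame 20, i.e. 00:02:00;20.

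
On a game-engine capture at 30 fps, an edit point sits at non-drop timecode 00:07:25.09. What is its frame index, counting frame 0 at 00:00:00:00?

frame 13359

Total seconds to the label: (0 × 3600 + 7 × 60 + 25) = 445.
Frame index = 445 × 30 + 9 = 13359.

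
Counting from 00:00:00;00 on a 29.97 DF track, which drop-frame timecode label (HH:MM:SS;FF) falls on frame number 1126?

Ten DF minutes hold 17982 frames, so frame 1126 lies in block 0 (frames 0–17981) with 1126 frames into that block.
The block's first minute is 1800 frames and the rest 1798 each; 1126 frames reaches minute 0, so 0 × 18 + 0 × 2 = 0 labels have been skipped so far.
Adding those back, label number 1126 + 0 = 1126 at 30 labels/s is 37 s + 16 f = 0 h 0 min 37 s frame 16, i.e. 00:00:37;16.

00:00:37;16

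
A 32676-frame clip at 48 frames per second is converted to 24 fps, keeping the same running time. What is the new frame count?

Target frames = source frames × (target rate / source rate) = 32676 × (24)/(48) = 32676 × 1/2 = 16338.

16338 frames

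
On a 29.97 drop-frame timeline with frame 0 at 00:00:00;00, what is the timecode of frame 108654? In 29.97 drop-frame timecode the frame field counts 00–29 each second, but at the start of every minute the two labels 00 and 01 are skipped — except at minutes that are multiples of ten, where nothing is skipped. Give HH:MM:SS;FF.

Each 10-minute DF block holds 10 × 60 × 30 − 9 × 2 = 17982 frames. 108654 ÷ 17982 → 6 full blocks, remainder 762.
Within the partial block the first minute is 1800 frames and each further minute 1798, so 0 further minute boundaries passed. Total skipped labels = 18 × 6 + 2 × 0 = 108.
Non-drop label index = 108654 + 108 = 108762; at 30 labels/s that is 01:00:25:12, i.e. DF 01:00:25;12.

01:00:25;12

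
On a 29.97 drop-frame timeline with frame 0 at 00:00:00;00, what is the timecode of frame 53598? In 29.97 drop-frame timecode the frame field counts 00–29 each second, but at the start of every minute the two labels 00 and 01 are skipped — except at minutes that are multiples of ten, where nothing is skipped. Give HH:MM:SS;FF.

Each 10-minute DF block holds 10 × 60 × 30 − 9 × 2 = 17982 frames. 53598 ÷ 17982 → 2 full blocks, remainder 17634.
Within the partial block the first minute is 1800 frames and each further minute 1798, so 9 further minute boundaries passed. Total skipped labels = 18 × 2 + 2 × 9 = 54.
Non-drop label index = 53598 + 54 = 53652; at 30 labels/s that is 00:29:48:12, i.e. DF 00:29:48;12.

00:29:48;12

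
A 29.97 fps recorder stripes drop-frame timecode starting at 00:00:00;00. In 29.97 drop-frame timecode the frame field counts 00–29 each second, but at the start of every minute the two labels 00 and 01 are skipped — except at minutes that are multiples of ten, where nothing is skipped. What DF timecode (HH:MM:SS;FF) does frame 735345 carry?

Each 10-minute DF block holds 10 × 60 × 30 − 9 × 2 = 17982 frames. 735345 ÷ 17982 → 40 full blocks, remainder 16065.
Within the partial block the first minute is 1800 frames and each further minute 1798, so 8 further minute boundaries passed. Total skipped labels = 18 × 40 + 2 × 8 = 736.
Non-drop label index = 735345 + 736 = 736081; at 30 labels/s that is 06:48:56:01, i.e. DF 06:48:56;01.

06:48:56;01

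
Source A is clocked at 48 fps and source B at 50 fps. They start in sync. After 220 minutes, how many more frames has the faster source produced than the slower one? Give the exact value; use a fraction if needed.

26400 frames

220 min = 13200 s.
A emits 48 × 13200 = 633600 frames; B emits 50 × 13200 = 660000.
Difference = 26400 frames; B is ahead of A.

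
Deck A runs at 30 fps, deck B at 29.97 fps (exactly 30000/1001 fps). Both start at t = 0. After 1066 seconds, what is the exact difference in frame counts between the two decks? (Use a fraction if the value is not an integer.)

2460/77 frames

A emits 30 × 1066 = 31980 frames; B emits 30000/1001 × 1066 = 2460000/77.
Difference = 2460/77 frames (≈ 31.9481); B is behind A.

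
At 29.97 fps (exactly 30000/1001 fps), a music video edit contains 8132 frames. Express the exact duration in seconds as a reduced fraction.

2035033/7500 seconds

Running time = 8132 ÷ (30000/1001) = 8132 × 1001/30000 = 2035033/7500 s.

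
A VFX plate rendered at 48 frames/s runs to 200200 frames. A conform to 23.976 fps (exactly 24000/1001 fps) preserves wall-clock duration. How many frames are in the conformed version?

100000 frames

Target frames = source frames × (target rate / source rate) = 200200 × (24000/1001)/(48) = 200200 × 500/1001 = 100000.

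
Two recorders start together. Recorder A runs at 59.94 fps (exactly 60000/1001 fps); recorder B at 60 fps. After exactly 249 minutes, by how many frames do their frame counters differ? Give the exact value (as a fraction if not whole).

249 min = 14940 s.
A emits 60000/1001 × 14940 = 896400000/1001 frames; B emits 60 × 14940 = 896400.
Difference = 896400/1001 frames (≈ 895.5045); B is ahead of A.

896400/1001 frames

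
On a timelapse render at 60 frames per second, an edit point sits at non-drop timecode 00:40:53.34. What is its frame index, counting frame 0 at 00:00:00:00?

Total seconds to the label: (0 × 3600 + 40 × 60 + 53) = 2453.
Frame index = 2453 × 60 + 34 = 147214.

147214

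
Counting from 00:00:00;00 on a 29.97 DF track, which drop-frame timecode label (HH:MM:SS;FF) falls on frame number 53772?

Each 10-minute DF block holds 10 × 60 × 30 − 9 × 2 = 17982 frames. 53772 ÷ 17982 → 2 full blocks, remainder 17808.
Within the partial block the first minute is 1800 frames and each further minute 1798, so 9 further minute boundaries passed. Total skipped labels = 18 × 2 + 2 × 9 = 54.
Non-drop label index = 53772 + 54 = 53826; at 30 labels/s that is 00:29:54:06, i.e. DF 00:29:54;06.

00:29:54;06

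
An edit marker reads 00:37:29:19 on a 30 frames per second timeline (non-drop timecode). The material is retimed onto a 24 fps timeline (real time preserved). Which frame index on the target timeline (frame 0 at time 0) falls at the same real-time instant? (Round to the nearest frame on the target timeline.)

frame 53991

Source frame index: (0×3600 + 37×60 + 29) × 30 + 19 = 67489.
Real time: 67489 / (30) = 67489/30 s.
Target frame: (67489/30) × (24) = 269956/5 ≈ 53991.200 → 53991.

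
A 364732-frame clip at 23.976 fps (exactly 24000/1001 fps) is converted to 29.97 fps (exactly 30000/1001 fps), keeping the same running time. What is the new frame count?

455915 frames

Target frames = source frames × (target rate / source rate) = 364732 × (30000/1001)/(24000/1001) = 364732 × 5/4 = 455915.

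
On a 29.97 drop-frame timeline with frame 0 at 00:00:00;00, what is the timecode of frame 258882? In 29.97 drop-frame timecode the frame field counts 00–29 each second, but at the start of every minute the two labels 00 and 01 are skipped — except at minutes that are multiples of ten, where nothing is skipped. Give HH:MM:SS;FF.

Each 10-minute DF block holds 10 × 60 × 30 − 9 × 2 = 17982 frames. 258882 ÷ 17982 → 14 full blocks, remainder 7134.
Within the partial block the first minute is 1800 frames and each further minute 1798, so 3 further minute boundaries passed. Total skipped labels = 18 × 14 + 2 × 3 = 258.
Non-drop label index = 258882 + 258 = 259140; at 30 labels/s that is 02:23:58:00, i.e. DF 02:23:58;00.

02:23:58;00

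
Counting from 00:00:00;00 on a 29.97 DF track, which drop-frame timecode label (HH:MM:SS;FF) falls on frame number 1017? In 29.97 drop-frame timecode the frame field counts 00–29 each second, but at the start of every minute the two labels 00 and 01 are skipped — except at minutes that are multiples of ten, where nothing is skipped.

00:00:33;27

Ten DF minutes hold 17982 frames, so frame 1017 lies in block 0 (frames 0–17981) with 1017 frames into that block.
The block's first minute is 1800 frames and the rest 1798 each; 1017 frames reaches minute 0, so 0 × 18 + 0 × 2 = 0 labels have been skipped so far.
Adding those back, label number 1017 + 0 = 1017 at 30 labels/s is 33 s + 27 f = 0 h 0 min 33 s frame 27, i.e. 00:00:33;27.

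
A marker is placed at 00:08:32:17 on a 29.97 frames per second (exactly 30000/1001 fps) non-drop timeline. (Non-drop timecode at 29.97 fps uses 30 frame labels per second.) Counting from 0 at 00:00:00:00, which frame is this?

frame 15377

Total seconds to the label: (0 × 3600 + 8 × 60 + 32) = 512.
Frame index = 512 × 30 + 17 = 15377.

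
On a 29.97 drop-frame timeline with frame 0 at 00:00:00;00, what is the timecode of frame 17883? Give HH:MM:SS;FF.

00:09:56;21

Each 10-minute DF block holds 10 × 60 × 30 − 9 × 2 = 17982 frames. 17883 ÷ 17982 → 0 full blocks, remainder 17883.
Within the partial block the first minute is 1800 frames and each further minute 1798, so 9 further minute boundaries passed. Total skipped labels = 18 × 0 + 2 × 9 = 18.
Non-drop label index = 17883 + 18 = 17901; at 30 labels/s that is 00:09:56:21, i.e. DF 00:09:56;21.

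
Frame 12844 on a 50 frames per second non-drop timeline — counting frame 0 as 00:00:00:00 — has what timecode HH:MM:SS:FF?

12844 ÷ 50 = 256 full seconds, remainder 44 frames.
256 s = 0 h 4 min 16 s.
Timecode: 00:04:16:44.

00:04:16:44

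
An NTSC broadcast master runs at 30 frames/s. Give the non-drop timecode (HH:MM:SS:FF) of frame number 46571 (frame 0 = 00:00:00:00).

00:25:52:11

46571 ÷ 30 = 1552 full seconds, remainder 11 frames.
1552 s = 0 h 25 min 52 s.
Timecode: 00:25:52:11.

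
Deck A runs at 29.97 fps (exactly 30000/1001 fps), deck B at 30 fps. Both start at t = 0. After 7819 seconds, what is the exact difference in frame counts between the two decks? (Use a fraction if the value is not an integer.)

A emits 30000/1001 × 7819 = 33510000/143 frames; B emits 30 × 7819 = 234570.
Difference = 33510/143 frames (≈ 234.3357); B is ahead of A.

33510/143 frames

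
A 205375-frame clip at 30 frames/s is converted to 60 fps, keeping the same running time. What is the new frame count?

Target frames = source frames × (target rate / source rate) = 205375 × (60)/(30) = 205375 × 2 = 410750.

410750 frames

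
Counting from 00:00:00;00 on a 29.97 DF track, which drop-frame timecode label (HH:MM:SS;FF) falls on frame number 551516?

05:06:42;08

Ten DF minutes hold 17982 frames, so frame 551516 lies in block 30 (frames 539460–557441) with 12056 frames into that block.
The block's first minute is 1800 frames and the rest 1798 each; 12056 frames reaches minute 6, so 30 × 18 + 6 × 2 = 552 labels have been skipped so far.
Adding those back, label number 551516 + 552 = 552068 at 30 labels/s is 18402 s + 8 f = 5 h 6 min 42 s frame 8, i.e. 05:06:42;08.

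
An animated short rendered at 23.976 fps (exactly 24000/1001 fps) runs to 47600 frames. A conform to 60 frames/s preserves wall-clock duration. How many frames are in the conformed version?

Target frames = source frames × (target rate / source rate) = 47600 × (60)/(24000/1001) = 47600 × 1001/400 = 119119.

119119 frames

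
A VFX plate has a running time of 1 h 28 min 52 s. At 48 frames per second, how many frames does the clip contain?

1 h 28 min 52 s = 5332 s.
Frames = 5332 × 48 = 255936.

255936 frames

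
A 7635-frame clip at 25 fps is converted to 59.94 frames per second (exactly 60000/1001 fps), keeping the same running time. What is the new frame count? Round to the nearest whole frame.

18306 frames

Frames at target rate = 7635 × (60000/1001) / (25) = 18324000/1001 ≈ 18305.694.
Nearest whole frame: 18306.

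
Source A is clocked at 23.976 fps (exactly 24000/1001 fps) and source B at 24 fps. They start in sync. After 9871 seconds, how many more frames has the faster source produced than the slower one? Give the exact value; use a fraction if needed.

A emits 24000/1001 × 9871 = 236904000/1001 frames; B emits 24 × 9871 = 236904.
Difference = 236904/1001 frames (≈ 236.6673); B is ahead of A.

236904/1001 frames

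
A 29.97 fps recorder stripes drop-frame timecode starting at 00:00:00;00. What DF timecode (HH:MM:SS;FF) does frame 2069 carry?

Ten DF minutes hold 17982 frames, so frame 2069 lies in block 0 (frames 0–17981) with 2069 frames into that block.
The block's first minute is 1800 frames and the rest 1798 each; 2069 frames reaches minute 1, so 0 × 18 + 1 × 2 = 2 labels have been skipped so far.
Adding those back, label number 2069 + 2 = 2071 at 30 labels/s is 69 s + 1 f = 0 h 1 min 9 s frame 1, i.e. 00:01:09;01.

00:01:09;01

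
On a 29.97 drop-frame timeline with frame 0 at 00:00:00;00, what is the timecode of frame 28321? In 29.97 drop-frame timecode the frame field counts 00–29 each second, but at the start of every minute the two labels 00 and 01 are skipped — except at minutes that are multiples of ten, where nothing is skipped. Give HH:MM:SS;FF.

00:15:44;29

Ten DF minutes hold 17982 frames, so frame 28321 lies in block 1 (frames 17982–35963) with 10339 frames into that block.
The block's first minute is 1800 frames and the rest 1798 each; 10339 frames reaches minute 5, so 1 × 18 + 5 × 2 = 28 labels have been skipped so far.
Adding those back, label number 28321 + 28 = 28349 at 30 labels/s is 944 s + 29 f = 0 h 15 min 44 s frame 29, i.e. 00:15:44;29.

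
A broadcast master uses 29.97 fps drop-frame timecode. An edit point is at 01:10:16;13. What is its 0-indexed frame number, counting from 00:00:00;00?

126367

As if non-drop at 30 labels/s: (1 × 3600 + 10 × 60 + 16) × 30 + 13 = 126493.
Minute boundaries passed: 70; those not divisible by 10: 70 − 7 = 63; dropped labels = 2 × 63 = 126.
Actual frame index = 126493 − 126 = 126367.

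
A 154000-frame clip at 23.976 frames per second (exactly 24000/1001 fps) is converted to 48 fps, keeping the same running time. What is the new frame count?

308308 frames

Target frames = source frames × (target rate / source rate) = 154000 × (48)/(24000/1001) = 154000 × 1001/500 = 308308.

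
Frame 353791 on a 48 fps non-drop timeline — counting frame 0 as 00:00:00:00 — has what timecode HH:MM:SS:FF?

353791 ÷ 48 = 7370 full seconds, remainder 31 frames.
7370 s = 2 h 2 min 50 s.
Timecode: 02:02:50:31.

02:02:50:31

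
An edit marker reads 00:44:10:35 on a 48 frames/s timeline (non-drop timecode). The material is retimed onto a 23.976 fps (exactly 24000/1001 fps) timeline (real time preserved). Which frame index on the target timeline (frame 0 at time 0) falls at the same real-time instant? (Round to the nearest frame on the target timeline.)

frame 63554

Source frame index: (0×3600 + 44×60 + 10) × 48 + 35 = 127235.
Real time: 127235 / (48) = 127235/48 s.
Target frame: (127235/48) × (24000/1001) = 63617500/1001 ≈ 63553.946 → 63554.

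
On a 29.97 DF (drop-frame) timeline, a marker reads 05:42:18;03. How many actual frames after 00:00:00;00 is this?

As if non-drop at 30 labels/s: (5 × 3600 + 42 × 60 + 18) × 30 + 3 = 616143.
Minute boundaries passed: 342; those not divisible by 10: 342 − 34 = 308; dropped labels = 2 × 308 = 616.
Actual frame index = 616143 − 616 = 615527.

615527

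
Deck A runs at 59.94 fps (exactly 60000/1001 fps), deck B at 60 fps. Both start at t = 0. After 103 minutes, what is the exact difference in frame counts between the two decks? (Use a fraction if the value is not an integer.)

103 min = 6180 s.
A emits 60000/1001 × 6180 = 370800000/1001 frames; B emits 60 × 6180 = 370800.
Difference = 370800/1001 frames (≈ 370.4296); B is ahead of A.

370800/1001 frames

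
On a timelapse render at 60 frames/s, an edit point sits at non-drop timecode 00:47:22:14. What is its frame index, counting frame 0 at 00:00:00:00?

Total seconds to the label: (0 × 3600 + 47 × 60 + 22) = 2842.
Frame index = 2842 × 60 + 14 = 170534.

170534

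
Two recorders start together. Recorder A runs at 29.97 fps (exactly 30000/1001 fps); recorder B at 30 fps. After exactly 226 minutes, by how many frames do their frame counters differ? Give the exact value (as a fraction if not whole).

226 min = 13560 s.
A emits 30000/1001 × 13560 = 406800000/1001 frames; B emits 30 × 13560 = 406800.
Difference = 406800/1001 frames (≈ 406.3936); B is ahead of A.

406800/1001 frames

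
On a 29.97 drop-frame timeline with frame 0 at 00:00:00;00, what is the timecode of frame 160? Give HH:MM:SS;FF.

00:00:05;10

Each 10-minute DF block holds 10 × 60 × 30 − 9 × 2 = 17982 frames. 160 ÷ 17982 → 0 full blocks, remainder 160.
Within the partial block the first minute is 1800 frames and each further minute 1798, so 0 further minute boundaries passed. Total skipped labels = 18 × 0 + 2 × 0 = 0.
Non-drop label index = 160 + 0 = 160; at 30 labels/s that is 00:00:05:10, i.e. DF 00:00:05;10.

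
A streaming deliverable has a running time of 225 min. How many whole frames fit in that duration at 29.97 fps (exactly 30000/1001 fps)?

404595 frames

225 min = 13500 s.
Frames = 13500 × 30000/1001 = 405000000/1001 ≈ 404595.4046.
Complete frames: 404595.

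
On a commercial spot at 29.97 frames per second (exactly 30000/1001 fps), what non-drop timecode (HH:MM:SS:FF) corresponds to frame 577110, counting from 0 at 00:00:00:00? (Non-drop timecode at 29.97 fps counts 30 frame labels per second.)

577110 ÷ 30 = 19237 full seconds, remainder 0 frames.
19237 s = 5 h 20 min 37 s.
Timecode: 05:20:37:00.

05:20:37:00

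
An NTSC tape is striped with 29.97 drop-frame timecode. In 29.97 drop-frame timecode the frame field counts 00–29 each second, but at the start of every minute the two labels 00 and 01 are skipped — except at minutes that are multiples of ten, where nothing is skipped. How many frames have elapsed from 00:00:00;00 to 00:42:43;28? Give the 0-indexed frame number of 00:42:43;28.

Complete 10-minute blocks: 4, each 17982 frames → 71928.
Remaining 2 whole minutes in the current block: 1800 + 1 × 1798 = 3598 frames.
Within the current minute: 43 × 30 + 28 − 2 = 1316 (labels ;00/;01 skipped at this minute). Total = 71928 + 3598 + 1316 = 76842.

76842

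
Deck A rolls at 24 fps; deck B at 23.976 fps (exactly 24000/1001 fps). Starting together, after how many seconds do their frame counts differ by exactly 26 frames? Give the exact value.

13013/12 seconds

The gap grows by |24000/1001 − 24| = 24/1001 frames per second.
Time for a 26-frame gap: 26 ÷ (24/1001) = 13013/12 s.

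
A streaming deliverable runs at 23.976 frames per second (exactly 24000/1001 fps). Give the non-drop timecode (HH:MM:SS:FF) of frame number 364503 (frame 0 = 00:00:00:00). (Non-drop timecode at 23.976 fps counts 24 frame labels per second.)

04:13:07:15

364503 ÷ 24 = 15187 full seconds, remainder 15 frames.
15187 s = 4 h 13 min 7 s.
Timecode: 04:13:07:15.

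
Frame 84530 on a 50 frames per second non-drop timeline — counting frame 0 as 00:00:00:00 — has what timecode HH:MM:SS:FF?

00:28:10:30

84530 ÷ 50 = 1690 full seconds, remainder 30 frames.
1690 s = 0 h 28 min 10 s.
Timecode: 00:28:10:30.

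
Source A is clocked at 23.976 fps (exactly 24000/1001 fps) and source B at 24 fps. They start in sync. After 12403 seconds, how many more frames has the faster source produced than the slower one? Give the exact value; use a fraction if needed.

297672/1001 frames

A emits 24000/1001 × 12403 = 297672000/1001 frames; B emits 24 × 12403 = 297672.
Difference = 297672/1001 frames (≈ 297.3746); B is ahead of A.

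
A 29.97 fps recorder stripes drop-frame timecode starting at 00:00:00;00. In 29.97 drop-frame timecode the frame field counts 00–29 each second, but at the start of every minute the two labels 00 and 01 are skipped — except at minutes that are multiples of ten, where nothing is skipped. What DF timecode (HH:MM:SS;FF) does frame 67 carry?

Ten DF minutes hold 17982 frames, so frame 67 lies in block 0 (frames 0–17981) with 67 frames into that block.
The block's first minute is 1800 frames and the rest 1798 each; 67 frames reaches minute 0, so 0 × 18 + 0 × 2 = 0 labels have been skipped so far.
Adding those back, label number 67 + 0 = 67 at 30 labels/s is 2 s + 7 f = 0 h 0 min 2 s frame 7, i.e. 00:00:02;07.

00:00:02;07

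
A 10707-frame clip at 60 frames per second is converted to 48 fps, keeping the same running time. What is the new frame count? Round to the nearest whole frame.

Frames at target rate = 10707 × (48) / (60) = 42828/5 ≈ 8565.600.
Nearest whole frame: 8566.

8566 frames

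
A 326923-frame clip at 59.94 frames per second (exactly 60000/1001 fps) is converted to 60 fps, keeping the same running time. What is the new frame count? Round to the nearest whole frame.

Frames at target rate = 326923 × (60) / (60000/1001) = 327249923/1000 ≈ 327249.923.
Nearest whole frame: 327250.

327250 frames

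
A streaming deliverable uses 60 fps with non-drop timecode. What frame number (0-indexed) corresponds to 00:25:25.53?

91553

Total seconds to the label: (0 × 3600 + 25 × 60 + 25) = 1525.
Frame index = 1525 × 60 + 53 = 91553.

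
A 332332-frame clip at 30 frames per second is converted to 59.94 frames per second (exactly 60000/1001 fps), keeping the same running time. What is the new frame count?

664000 frames

Target frames = source frames × (target rate / source rate) = 332332 × (60000/1001)/(30) = 332332 × 2000/1001 = 664000.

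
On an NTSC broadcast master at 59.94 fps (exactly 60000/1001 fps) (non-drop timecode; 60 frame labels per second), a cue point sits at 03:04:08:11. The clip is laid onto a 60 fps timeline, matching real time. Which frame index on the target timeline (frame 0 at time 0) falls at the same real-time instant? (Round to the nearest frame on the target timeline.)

frame 663554

Source frame index: (3×3600 + 4×60 + 8) × 60 + 11 = 662891.
Real time: 662891 / (60000/1001) = 663553891/60000 s.
Target frame: (663553891/60000) × (60) = 663553891/1000 ≈ 663553.891 → 663554.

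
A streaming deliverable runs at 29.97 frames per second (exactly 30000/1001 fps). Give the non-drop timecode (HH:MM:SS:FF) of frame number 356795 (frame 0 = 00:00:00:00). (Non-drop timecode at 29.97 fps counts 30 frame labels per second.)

03:18:13:05

356795 ÷ 30 = 11893 full seconds, remainder 5 frames.
11893 s = 3 h 18 min 13 s.
Timecode: 03:18:13:05.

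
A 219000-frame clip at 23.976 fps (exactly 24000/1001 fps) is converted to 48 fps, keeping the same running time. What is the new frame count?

438438 frames

Target frames = source frames × (target rate / source rate) = 219000 × (48)/(24000/1001) = 219000 × 1001/500 = 438438.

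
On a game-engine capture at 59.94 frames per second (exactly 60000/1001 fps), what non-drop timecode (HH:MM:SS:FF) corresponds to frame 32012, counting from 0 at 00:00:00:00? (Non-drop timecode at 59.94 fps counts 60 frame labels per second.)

32012 ÷ 60 = 533 full seconds, remainder 32 frames.
533 s = 0 h 8 min 53 s.
Timecode: 00:08:53:32.

00:08:53:32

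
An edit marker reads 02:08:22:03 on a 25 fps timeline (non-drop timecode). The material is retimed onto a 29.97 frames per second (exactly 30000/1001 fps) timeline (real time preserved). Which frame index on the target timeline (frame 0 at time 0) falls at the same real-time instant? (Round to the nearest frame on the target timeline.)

frame 230833

Source frame index: (2×3600 + 8×60 + 22) × 25 + 3 = 192553.
Real time: 192553 / (25) = 192553/25 s.
Target frame: (192553/25) × (30000/1001) = 231063600/1001 ≈ 230832.767 → 230833.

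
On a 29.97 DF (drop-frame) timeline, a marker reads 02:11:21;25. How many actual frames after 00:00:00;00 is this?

As if non-drop at 30 labels/s: (2 × 3600 + 11 × 60 + 21) × 30 + 25 = 236455.
Minute boundaries passed: 131; those not divisible by 10: 131 − 13 = 118; dropped labels = 2 × 118 = 236.
Actual frame index = 236455 − 236 = 236219.

236219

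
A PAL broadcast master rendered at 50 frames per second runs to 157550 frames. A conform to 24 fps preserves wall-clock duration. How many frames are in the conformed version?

75624 frames

Target frames = source frames × (target rate / source rate) = 157550 × (24)/(50) = 157550 × 12/25 = 75624.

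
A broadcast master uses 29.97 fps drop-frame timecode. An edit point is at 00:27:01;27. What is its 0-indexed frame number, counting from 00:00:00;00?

48607

Complete 10-minute blocks: 2, each 17982 frames → 35964.
Remaining 7 whole minutes in the current block: 1800 + 6 × 1798 = 12588 frames.
Within the current minute: 1 × 30 + 27 − 2 = 55 (labels ;00/;01 skipped at this minute). Total = 35964 + 12588 + 55 = 48607.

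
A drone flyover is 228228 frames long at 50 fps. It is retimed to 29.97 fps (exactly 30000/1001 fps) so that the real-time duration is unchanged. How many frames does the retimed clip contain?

136800 frames

Target frames = source frames × (target rate / source rate) = 228228 × (30000/1001)/(50) = 228228 × 600/1001 = 136800.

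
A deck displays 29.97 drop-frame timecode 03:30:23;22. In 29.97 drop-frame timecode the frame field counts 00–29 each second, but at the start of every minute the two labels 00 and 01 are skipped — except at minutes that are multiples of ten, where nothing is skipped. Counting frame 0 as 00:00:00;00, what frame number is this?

As if non-drop at 30 labels/s: (3 × 3600 + 30 × 60 + 23) × 30 + 22 = 378712.
Minute boundaries passed: 210; those not divisible by 10: 210 − 21 = 189; dropped labels = 2 × 189 = 378.
Actual frame index = 378712 − 378 = 378334.

378334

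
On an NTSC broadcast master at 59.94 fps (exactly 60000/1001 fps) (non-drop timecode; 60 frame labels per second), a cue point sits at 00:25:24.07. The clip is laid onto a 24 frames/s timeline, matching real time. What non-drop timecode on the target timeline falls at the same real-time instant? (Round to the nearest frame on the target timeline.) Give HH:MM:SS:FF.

Source frame index: (0×3600 + 25×60 + 24) × 60 + 7 = 91447.
Real time: 91447 / (60000/1001) = 91538447/60000 s.
Target frame: (91538447/60000) × (24) = 91538447/2500 ≈ 36615.379 → 36615.
At 24 labels/s: frame 36615 → 00:25:25:15.

00:25:25:15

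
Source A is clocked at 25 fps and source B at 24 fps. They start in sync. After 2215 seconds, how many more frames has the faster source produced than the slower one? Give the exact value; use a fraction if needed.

2215 frames

A emits 25 × 2215 = 55375 frames; B emits 24 × 2215 = 53160.
Difference = 2215 frames; B is behind A.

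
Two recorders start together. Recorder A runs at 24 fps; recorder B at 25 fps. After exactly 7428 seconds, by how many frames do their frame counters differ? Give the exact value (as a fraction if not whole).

A emits 24 × 7428 = 178272 frames; B emits 25 × 7428 = 185700.
Difference = 7428 frames; B is ahead of A.

7428 frames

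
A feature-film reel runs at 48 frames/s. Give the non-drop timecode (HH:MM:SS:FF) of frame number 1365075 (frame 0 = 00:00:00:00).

1365075 ÷ 48 = 28439 full seconds, remainder 3 frames.
28439 s = 7 h 53 min 59 s.
Timecode: 07:53:59:03.

07:53:59:03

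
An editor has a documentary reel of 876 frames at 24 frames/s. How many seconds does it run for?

Running time = 876 / (24) = 36.5 s.

36.5 seconds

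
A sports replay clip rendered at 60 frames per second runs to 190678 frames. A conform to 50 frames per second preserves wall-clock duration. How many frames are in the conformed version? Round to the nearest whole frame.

Frames at target rate = 190678 × (50) / (60) = 476695/3 ≈ 158898.333.
Nearest whole frame: 158898.

158898 frames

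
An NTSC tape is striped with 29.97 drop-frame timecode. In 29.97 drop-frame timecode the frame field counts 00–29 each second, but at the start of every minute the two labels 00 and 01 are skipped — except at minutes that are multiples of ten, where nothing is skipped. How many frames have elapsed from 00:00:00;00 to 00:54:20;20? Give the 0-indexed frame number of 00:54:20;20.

Complete 10-minute blocks: 5, each 17982 frames → 89910.
Remaining 4 whole minutes in the current block: 1800 + 3 × 1798 = 7194 frames.
Within the current minute: 20 × 30 + 20 − 2 = 618 (labels ;00/;01 skipped at this minute). Total = 89910 + 7194 + 618 = 97722.

97722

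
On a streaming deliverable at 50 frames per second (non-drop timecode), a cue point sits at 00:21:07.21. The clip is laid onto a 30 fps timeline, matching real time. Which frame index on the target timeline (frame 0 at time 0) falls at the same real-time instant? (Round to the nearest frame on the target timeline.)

frame 38023

Source frame index: (0×3600 + 21×60 + 7) × 50 + 21 = 63371.
Real time: 63371 / (50) = 63371/50 s.
Target frame: (63371/50) × (30) = 190113/5 ≈ 38022.600 → 38023.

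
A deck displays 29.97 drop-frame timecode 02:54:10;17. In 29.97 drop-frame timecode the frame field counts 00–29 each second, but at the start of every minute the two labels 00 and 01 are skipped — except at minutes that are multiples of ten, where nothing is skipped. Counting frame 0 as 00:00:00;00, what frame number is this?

313203

As if non-drop at 30 labels/s: (2 × 3600 + 54 × 60 + 10) × 30 + 17 = 313517.
Minute boundaries passed: 174; those not divisible by 10: 174 − 17 = 157; dropped labels = 2 × 157 = 314.
Actual frame index = 313517 − 314 = 313203.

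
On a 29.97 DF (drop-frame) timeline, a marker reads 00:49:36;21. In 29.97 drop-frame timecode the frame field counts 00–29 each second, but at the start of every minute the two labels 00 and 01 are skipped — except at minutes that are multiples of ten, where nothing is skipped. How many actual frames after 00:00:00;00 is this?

89211

As if non-drop at 30 labels/s: (0 × 3600 + 49 × 60 + 36) × 30 + 21 = 89301.
Minute boundaries passed: 49; those not divisible by 10: 49 − 4 = 45; dropped labels = 2 × 45 = 90.
Actual frame index = 89301 − 90 = 89211.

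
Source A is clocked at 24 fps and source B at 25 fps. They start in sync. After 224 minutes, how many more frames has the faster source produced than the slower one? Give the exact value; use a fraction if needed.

224 min = 13440 s.
A emits 24 × 13440 = 322560 frames; B emits 25 × 13440 = 336000.
Difference = 13440 frames; B is ahead of A.

13440 frames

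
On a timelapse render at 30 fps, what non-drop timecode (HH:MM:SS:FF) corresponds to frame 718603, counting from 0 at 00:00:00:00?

06:39:13:13

718603 ÷ 30 = 23953 full seconds, remainder 13 frames.
23953 s = 6 h 39 min 13 s.
Timecode: 06:39:13:13.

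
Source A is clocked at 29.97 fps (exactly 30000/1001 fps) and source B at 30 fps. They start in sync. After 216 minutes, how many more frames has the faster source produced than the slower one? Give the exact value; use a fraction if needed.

216 min = 12960 s.
A emits 30000/1001 × 12960 = 388800000/1001 frames; B emits 30 × 12960 = 388800.
Difference = 388800/1001 frames (≈ 388.4116); B is ahead of A.

388800/1001 frames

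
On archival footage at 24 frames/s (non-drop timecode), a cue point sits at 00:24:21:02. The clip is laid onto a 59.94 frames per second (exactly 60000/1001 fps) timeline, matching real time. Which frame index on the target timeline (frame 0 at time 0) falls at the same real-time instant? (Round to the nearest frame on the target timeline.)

Source frame index: (0×3600 + 24×60 + 21) × 24 + 2 = 35066.
Real time: 35066 / (24) = 17533/12 s.
Target frame: (17533/12) × (60000/1001) = 87665000/1001 ≈ 87577.423 → 87577.

frame 87577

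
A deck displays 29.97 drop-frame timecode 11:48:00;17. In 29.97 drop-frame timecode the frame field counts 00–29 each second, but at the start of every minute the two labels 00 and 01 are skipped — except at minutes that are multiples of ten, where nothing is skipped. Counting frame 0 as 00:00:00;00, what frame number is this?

As if non-drop at 30 labels/s: (11 × 3600 + 48 × 60 + 0) × 30 + 17 = 1274417.
Minute boundaries passed: 708; those not divisible by 10: 708 − 70 = 638; dropped labels = 2 × 638 = 1276.
Actual frame index = 1274417 − 1276 = 1273141.

1273141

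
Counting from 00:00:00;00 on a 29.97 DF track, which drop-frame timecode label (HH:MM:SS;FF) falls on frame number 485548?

04:30:01;04

Each 10-minute DF block holds 10 × 60 × 30 − 9 × 2 = 17982 frames. 485548 ÷ 17982 → 27 full blocks, remainder 34.
Within the partial block the first minute is 1800 frames and each further minute 1798, so 0 further minute boundaries passed. Total skipped labels = 18 × 27 + 2 × 0 = 486.
Non-drop label index = 485548 + 486 = 486034; at 30 labels/s that is 04:30:01:04, i.e. DF 04:30:01;04.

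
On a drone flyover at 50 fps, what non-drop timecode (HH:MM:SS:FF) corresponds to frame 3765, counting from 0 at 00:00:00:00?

3765 ÷ 50 = 75 full seconds, remainder 15 frames.
75 s = 0 h 1 min 15 s.
Timecode: 00:01:15:15.

00:01:15:15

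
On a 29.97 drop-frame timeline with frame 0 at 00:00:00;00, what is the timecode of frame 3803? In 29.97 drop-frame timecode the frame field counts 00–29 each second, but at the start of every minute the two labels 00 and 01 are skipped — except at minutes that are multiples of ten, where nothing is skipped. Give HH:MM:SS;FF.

00:02:06;27

Ten DF minutes hold 17982 frames, so frame 3803 lies in block 0 (frames 0–17981) with 3803 frames into that block.
The block's first minute is 1800 frames and the rest 1798 each; 3803 frames reaches minute 2, so 0 × 18 + 2 × 2 = 4 labels have been skipped so far.
Adding those back, label number 3803 + 4 = 3807 at 30 labels/s is 126 s + 27 f = 0 h 2 min 6 s frame 27, i.e. 00:02:06;27.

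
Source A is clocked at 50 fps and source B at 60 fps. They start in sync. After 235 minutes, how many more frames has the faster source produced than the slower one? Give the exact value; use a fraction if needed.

141000 frames

235 min = 14100 s.
A emits 50 × 14100 = 705000 frames; B emits 60 × 14100 = 846000.
Difference = 141000 frames; B is ahead of A.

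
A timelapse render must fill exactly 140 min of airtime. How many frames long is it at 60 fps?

140 min = 8400 s.
Frames = 8400 × 60 = 504000.

504000 frames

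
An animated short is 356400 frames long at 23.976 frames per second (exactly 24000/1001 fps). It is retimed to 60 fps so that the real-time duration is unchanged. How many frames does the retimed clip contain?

891891 frames

Target frames = source frames × (target rate / source rate) = 356400 × (60)/(24000/1001) = 356400 × 1001/400 = 891891.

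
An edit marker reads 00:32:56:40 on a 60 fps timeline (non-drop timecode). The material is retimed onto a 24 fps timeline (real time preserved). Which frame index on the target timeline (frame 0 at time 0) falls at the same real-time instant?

Source frame index: (0×3600 + 32×60 + 56) × 60 + 40 = 118600.
Real time: 118600 / (60) = 5930/3 s.
Target frame: (5930/3) × (24) = 47440.

frame 47440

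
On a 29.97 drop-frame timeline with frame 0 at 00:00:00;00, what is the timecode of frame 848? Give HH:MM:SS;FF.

Ten DF minutes hold 17982 frames, so frame 848 lies in block 0 (frames 0–17981) with 848 frames into that block.
The block's first minute is 1800 frames and the rest 1798 each; 848 frames reaches minute 0, so 0 × 18 + 0 × 2 = 0 labels have been skipped so far.
Adding those back, label number 848 + 0 = 848 at 30 labels/s is 28 s + 8 f = 0 h 0 min 28 s frame 8, i.e. 00:00:28;08.

00:00:28;08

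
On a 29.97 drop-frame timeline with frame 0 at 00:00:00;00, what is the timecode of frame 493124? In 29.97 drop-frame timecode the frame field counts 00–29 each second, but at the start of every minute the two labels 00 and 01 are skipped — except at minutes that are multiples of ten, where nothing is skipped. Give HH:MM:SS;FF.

04:34:13;28

Ten DF minutes hold 17982 frames, so frame 493124 lies in block 27 (frames 485514–503495) with 7610 frames into that block.
The block's first minute is 1800 frames and the rest 1798 each; 7610 frames reaches minute 4, so 27 × 18 + 4 × 2 = 494 labels have been skipped so far.
Adding those back, label number 493124 + 494 = 493618 at 30 labels/s is 16453 s + 28 f = 4 h 34 min 13 s frame 28, i.e. 04:34:13;28.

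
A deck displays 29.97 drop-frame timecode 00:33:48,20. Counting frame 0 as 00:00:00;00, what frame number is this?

60800

Complete 10-minute blocks: 3, each 17982 frames → 53946.
Remaining 3 whole minutes in the current block: 1800 + 2 × 1798 = 5396 frames.
Within the current minute: 48 × 30 + 20 − 2 = 1458 (labels ;00/;01 skipped at this minute). Total = 53946 + 5396 + 1458 = 60800.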